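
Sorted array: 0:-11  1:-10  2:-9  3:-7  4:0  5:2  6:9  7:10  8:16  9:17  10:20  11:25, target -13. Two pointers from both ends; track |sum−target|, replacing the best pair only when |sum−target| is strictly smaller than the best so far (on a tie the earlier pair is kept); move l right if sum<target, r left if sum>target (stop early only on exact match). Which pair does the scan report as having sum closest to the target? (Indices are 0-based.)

pair (-11, 0) with sum -11 (|Δ|=2)

[0,11] -11+25=14 d=27 * → r--
[0,10] -11+20=9 d=22 * → r--
[0,9] -11+17=6 d=19 * → r--
[0,8] -11+16=5 d=18 * → r--
[0,7] -11+10=-1 d=12 * → r--
[0,6] -11+9=-2 d=11 * → r--
[0,5] -11+2=-9 d=4 * → r--
[0,4] -11+0=-11 d=2 * → r--
[0,3] -11+-7=-18 d=5 → l++
[1,3] -10+-7=-17 d=4 → l++
[2,3] -9+-7=-16 d=3 → l++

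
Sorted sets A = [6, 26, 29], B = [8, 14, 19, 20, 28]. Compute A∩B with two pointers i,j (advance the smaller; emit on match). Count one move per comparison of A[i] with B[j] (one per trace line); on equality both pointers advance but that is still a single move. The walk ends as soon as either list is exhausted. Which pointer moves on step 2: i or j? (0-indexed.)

j

[i=0,j=0] 6<8 → i++
[i=1,j=0] 26>8 → j++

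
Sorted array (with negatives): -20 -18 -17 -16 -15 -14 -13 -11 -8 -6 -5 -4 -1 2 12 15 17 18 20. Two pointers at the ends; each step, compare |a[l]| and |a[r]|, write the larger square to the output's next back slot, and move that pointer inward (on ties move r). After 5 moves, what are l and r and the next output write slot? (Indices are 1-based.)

l=1 r=19: |-20|<=|20| out[19]=400, r--
l=1 r=18: |-20|>|18| out[18]=400, l++
l=2 r=18: |-18|<=|18| out[17]=324, r--
l=2 r=17: |-18|>|17| out[16]=324, l++
l=3 r=17: |-17|<=|17| out[15]=289, r--

l=3, r=16, next write slot=14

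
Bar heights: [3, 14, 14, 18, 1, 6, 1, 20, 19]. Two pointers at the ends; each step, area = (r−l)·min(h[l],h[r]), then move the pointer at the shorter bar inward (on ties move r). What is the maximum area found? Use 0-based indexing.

l=0 r=8: min(3,19)*8=24 best=24 *, l++
l=1 r=8: min(14,19)*7=98 best=98 *, l++
l=2 r=8: min(14,19)*6=84 best=98, l++
l=3 r=8: min(18,19)*5=90 best=98, l++
l=4 r=8: min(1,19)*4=4 best=98, l++
l=5 r=8: min(6,19)*3=18 best=98, l++
l=6 r=8: min(1,19)*2=2 best=98, l++
l=7 r=8: min(20,19)*1=19 best=98, r--

max area = 98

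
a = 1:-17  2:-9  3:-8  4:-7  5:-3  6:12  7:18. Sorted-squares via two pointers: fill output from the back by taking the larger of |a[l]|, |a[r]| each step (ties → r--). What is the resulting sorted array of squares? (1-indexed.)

[9, 49, 64, 81, 144, 289, 324]

[1,7] |-17|<=|18| out[7]=324 → r--
[1,6] |-17|>|12| out[6]=289 → l++
[2,6] |-9|<=|12| out[5]=144 → r--
[2,5] |-9|>|-3| out[4]=81 → l++
[3,5] |-8|>|-3| out[3]=64 → l++
[4,5] |-7|>|-3| out[2]=49 → l++
[5,5] |-3|<=|-3| out[1]=9 → r--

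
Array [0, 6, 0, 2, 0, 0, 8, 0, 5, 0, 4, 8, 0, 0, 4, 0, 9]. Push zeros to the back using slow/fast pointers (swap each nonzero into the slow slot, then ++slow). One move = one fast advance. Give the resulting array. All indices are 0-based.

(s=0,f=0) a[fast]=0 → fast++
(s=0,f=1) a[fast]=6≠0 swap→a[0]=6 → slow++,fast++
(s=1,f=2) a[fast]=0 → fast++
(s=1,f=3) a[fast]=2≠0 swap→a[1]=2 → slow++,fast++
(s=2,f=4) a[fast]=0 → fast++
(s=2,f=5) a[fast]=0 → fast++
(s=2,f=6) a[fast]=8≠0 swap→a[2]=8 → slow++,fast++
(s=3,f=7) a[fast]=0 → fast++
(s=3,f=8) a[fast]=5≠0 swap→a[3]=5 → slow++,fast++
(s=4,f=9) a[fast]=0 → fast++
(s=4,f=10) a[fast]=4≠0 swap→a[4]=4 → slow++,fast++
(s=5,f=11) a[fast]=8≠0 swap→a[5]=8 → slow++,fast++
(s=6,f=12) a[fast]=0 → fast++
(s=6,f=13) a[fast]=0 → fast++
(s=6,f=14) a[fast]=4≠0 swap→a[6]=4 → slow++,fast++
(s=7,f=15) a[fast]=0 → fast++
(s=7,f=16) a[fast]=9≠0 swap→a[7]=9 → slow++,fast++

[6, 2, 8, 5, 4, 8, 4, 9, 0, 0, 0, 0, 0, 0, 0, 0, 0]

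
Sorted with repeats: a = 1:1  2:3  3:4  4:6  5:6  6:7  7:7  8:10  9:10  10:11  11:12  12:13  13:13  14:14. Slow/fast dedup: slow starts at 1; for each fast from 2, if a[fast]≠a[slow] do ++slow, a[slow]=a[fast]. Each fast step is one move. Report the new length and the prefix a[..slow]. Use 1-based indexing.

slow=1 fast=2: a[fast]=3≠a[slow]=1 write a[2]=3, slow++,fast++
slow=2 fast=3: a[fast]=4≠a[slow]=3 write a[3]=4, slow++,fast++
slow=3 fast=4: a[fast]=6≠a[slow]=4 write a[4]=6, slow++,fast++
slow=4 fast=5: a[fast]=6=a[slow] dup, fast++
slow=4 fast=6: a[fast]=7≠a[slow]=6 write a[5]=7, slow++,fast++
slow=5 fast=7: a[fast]=7=a[slow] dup, fast++
slow=5 fast=8: a[fast]=10≠a[slow]=7 write a[6]=10, slow++,fast++
slow=6 fast=9: a[fast]=10=a[slow] dup, fast++
slow=6 fast=10: a[fast]=11≠a[slow]=10 write a[7]=11, slow++,fast++
slow=7 fast=11: a[fast]=12≠a[slow]=11 write a[8]=12, slow++,fast++
slow=8 fast=12: a[fast]=13≠a[slow]=12 write a[9]=13, slow++,fast++
slow=9 fast=13: a[fast]=13=a[slow] dup, fast++
slow=9 fast=14: a[fast]=14≠a[slow]=13 write a[10]=14, slow++,fast++

length 10; prefix = [1, 3, 4, 6, 7, 10, 11, 12, 13, 14]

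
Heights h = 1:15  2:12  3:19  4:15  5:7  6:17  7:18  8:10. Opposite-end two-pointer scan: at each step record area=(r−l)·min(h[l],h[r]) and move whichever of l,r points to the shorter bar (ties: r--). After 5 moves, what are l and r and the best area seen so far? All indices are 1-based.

l=3, r=5, best area=90

l=1 r=8: min(15,10)*7=70 best=70 *, r--
l=1 r=7: min(15,18)*6=90 best=90 *, l++
l=2 r=7: min(12,18)*5=60 best=90, l++
l=3 r=7: min(19,18)*4=72 best=90, r--
l=3 r=6: min(19,17)*3=51 best=90, r--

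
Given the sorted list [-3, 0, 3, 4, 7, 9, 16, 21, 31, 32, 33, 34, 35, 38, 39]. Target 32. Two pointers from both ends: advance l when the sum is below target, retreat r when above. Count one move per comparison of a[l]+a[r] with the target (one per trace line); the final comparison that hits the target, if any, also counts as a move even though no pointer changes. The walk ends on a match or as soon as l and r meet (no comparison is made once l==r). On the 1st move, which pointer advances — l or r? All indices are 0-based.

[0,14] -3+39=36 >32 → r--

r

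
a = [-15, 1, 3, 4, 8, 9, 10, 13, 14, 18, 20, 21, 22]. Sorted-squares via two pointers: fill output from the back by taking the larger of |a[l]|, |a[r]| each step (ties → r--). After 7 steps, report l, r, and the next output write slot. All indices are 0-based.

l=1, r=6, next write slot=5

[0,12] |-15|<=|22| out[12]=484 → r--
[0,11] |-15|<=|21| out[11]=441 → r--
[0,10] |-15|<=|20| out[10]=400 → r--
[0,9] |-15|<=|18| out[9]=324 → r--
[0,8] |-15|>|14| out[8]=225 → l++
[1,8] |1|<=|14| out[7]=196 → r--
[1,7] |1|<=|13| out[6]=169 → r--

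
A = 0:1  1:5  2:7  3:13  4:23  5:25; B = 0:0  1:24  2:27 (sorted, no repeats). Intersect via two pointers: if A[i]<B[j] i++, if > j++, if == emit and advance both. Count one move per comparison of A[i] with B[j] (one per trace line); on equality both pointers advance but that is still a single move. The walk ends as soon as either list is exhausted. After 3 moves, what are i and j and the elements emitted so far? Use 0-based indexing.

i=2, j=1, emitted=[]

[i=0,j=0] 1>0 → j++
[i=0,j=1] 1<24 → i++
[i=1,j=1] 5<24 → i++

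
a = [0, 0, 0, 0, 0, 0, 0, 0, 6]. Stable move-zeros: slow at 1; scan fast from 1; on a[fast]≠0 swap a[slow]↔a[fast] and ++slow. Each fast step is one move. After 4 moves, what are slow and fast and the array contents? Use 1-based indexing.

(s=1,f=1) a[fast]=0 → fast++
(s=1,f=2) a[fast]=0 → fast++
(s=1,f=3) a[fast]=0 → fast++
(s=1,f=4) a[fast]=0 → fast++

slow=1, fast=5, a=[0, 0, 0, 0, 0, 0, 0, 0, 6]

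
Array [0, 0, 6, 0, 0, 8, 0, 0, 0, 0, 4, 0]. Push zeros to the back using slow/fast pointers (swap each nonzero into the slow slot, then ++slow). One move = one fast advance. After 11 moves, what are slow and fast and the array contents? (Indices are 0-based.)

(s=0,f=0) a[fast]=0 → fast++
(s=0,f=1) a[fast]=0 → fast++
(s=0,f=2) a[fast]=6≠0 swap→a[0]=6 → slow++,fast++
(s=1,f=3) a[fast]=0 → fast++
(s=1,f=4) a[fast]=0 → fast++
(s=1,f=5) a[fast]=8≠0 swap→a[1]=8 → slow++,fast++
(s=2,f=6) a[fast]=0 → fast++
(s=2,f=7) a[fast]=0 → fast++
(s=2,f=8) a[fast]=0 → fast++
(s=2,f=9) a[fast]=0 → fast++
(s=2,f=10) a[fast]=4≠0 swap→a[2]=4 → slow++,fast++

slow=3, fast=11, a=[6, 8, 4, 0, 0, 0, 0, 0, 0, 0, 0, 0]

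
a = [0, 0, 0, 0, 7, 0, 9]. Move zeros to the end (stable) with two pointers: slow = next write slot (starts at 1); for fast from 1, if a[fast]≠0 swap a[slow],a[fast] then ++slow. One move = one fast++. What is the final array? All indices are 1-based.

(s=1,f=1) a[fast]=0 → fast++
(s=1,f=2) a[fast]=0 → fast++
(s=1,f=3) a[fast]=0 → fast++
(s=1,f=4) a[fast]=0 → fast++
(s=1,f=5) a[fast]=7≠0 swap→a[1]=7 → slow++,fast++
(s=2,f=6) a[fast]=0 → fast++
(s=2,f=7) a[fast]=9≠0 swap→a[2]=9 → slow++,fast++

[7, 9, 0, 0, 0, 0, 0]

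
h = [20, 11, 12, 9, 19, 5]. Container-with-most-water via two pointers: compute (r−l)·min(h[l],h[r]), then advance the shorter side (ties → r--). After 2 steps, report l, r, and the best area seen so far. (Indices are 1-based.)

l=1 r=6: min(20,5)*5=25 best=25 *, r--
l=1 r=5: min(20,19)*4=76 best=76 *, r--

l=1, r=4, best area=76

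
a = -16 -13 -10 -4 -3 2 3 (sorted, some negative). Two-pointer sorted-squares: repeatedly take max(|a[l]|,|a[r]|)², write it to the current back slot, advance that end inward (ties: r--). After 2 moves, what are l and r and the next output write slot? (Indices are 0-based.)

l=0 r=6: |-16|>|3| out[6]=256, l++
l=1 r=6: |-13|>|3| out[5]=169, l++

l=2, r=6, next write slot=4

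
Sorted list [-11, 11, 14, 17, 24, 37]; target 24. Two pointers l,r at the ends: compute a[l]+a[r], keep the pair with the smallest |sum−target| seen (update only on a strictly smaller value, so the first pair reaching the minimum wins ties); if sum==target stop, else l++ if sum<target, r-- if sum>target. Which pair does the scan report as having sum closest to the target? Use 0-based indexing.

[0,5] -11+37=26 d=2 * → r--
[0,4] -11+24=13 d=11 → l++
[1,4] 11+24=35 d=11 → r--
[1,3] 11+17=28 d=4 → r--
[1,2] 11+14=25 d=1 * → r--

pair (11, 14) with sum 25 (|Δ|=1)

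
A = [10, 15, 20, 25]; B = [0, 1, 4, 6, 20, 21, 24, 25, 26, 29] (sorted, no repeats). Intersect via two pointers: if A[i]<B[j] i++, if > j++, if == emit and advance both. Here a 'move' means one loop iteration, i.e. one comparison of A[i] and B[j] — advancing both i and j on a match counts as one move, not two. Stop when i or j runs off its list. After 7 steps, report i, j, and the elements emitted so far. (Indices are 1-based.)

i=1 j=1: 10>0, j++
i=1 j=2: 10>1, j++
i=1 j=3: 10>4, j++
i=1 j=4: 10>6, j++
i=1 j=5: 10<20, i++
i=2 j=5: 15<20, i++
i=3 j=5: 20==20 emit, i++,j++

i=4, j=6, emitted=[20]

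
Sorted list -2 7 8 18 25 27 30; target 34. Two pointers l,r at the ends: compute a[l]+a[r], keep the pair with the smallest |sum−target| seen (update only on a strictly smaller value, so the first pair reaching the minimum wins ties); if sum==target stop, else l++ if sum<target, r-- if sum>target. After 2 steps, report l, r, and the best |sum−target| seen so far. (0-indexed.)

[0,6] -2+30=28 d=6 * → l++
[1,6] 7+30=37 d=3 * → r--

l=1, r=5, best |Δ|=3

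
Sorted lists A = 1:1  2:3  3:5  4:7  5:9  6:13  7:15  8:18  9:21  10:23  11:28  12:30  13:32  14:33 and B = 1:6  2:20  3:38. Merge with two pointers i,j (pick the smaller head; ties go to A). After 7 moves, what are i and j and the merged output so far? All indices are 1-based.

i=1 j=1: A[i]=1<=B[j]=6 take 1, i++
i=2 j=1: A[i]=3<=B[j]=6 take 3, i++
i=3 j=1: A[i]=5<=B[j]=6 take 5, i++
i=4 j=1: A[i]=7>B[j]=6 take 6, j++
i=4 j=2: A[i]=7<=B[j]=20 take 7, i++
i=5 j=2: A[i]=9<=B[j]=20 take 9, i++
i=6 j=2: A[i]=13<=B[j]=20 take 13, i++

i=7, j=2, merged so far=[1, 3, 5, 6, 7, 9, 13]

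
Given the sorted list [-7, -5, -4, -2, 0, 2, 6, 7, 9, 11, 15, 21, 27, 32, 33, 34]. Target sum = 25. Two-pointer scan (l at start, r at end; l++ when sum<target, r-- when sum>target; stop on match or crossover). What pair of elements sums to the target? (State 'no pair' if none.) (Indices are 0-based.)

(-7, 32)

l=0 r=15: -7+34=27 >25, r--
l=0 r=14: -7+33=26 >25, r--
l=0 r=13: -7+32=25, found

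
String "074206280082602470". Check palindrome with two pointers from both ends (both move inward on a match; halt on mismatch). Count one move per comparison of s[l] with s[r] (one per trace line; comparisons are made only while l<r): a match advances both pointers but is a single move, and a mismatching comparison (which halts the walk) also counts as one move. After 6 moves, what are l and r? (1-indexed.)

l=7, r=12

[1,18] '0'=='0' → l++,r--
[2,17] '7'=='7' → l++,r--
[3,16] '4'=='4' → l++,r--
[4,15] '2'=='2' → l++,r--
[5,14] '0'=='0' → l++,r--
[6,13] '6'=='6' → l++,r--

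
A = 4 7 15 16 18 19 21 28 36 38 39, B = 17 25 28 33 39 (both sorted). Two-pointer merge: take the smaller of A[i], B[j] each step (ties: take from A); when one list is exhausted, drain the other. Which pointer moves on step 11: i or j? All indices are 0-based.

j

[i=0,j=0] A[i]=4<=B[j]=17 take 4 → i++
[i=1,j=0] A[i]=7<=B[j]=17 take 7 → i++
[i=2,j=0] A[i]=15<=B[j]=17 take 15 → i++
[i=3,j=0] A[i]=16<=B[j]=17 take 16 → i++
[i=4,j=0] A[i]=18>B[j]=17 take 17 → j++
[i=4,j=1] A[i]=18<=B[j]=25 take 18 → i++
[i=5,j=1] A[i]=19<=B[j]=25 take 19 → i++
[i=6,j=1] A[i]=21<=B[j]=25 take 21 → i++
[i=7,j=1] A[i]=28>B[j]=25 take 25 → j++
[i=7,j=2] A[i]=28<=B[j]=28 take 28 → i++
[i=8,j=2] A[i]=36>B[j]=28 take 28 → j++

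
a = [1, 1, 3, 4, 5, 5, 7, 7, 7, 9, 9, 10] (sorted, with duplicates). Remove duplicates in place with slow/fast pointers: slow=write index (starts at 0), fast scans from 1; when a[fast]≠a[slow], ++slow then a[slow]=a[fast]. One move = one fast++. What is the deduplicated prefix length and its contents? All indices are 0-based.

length 7; prefix = [1, 3, 4, 5, 7, 9, 10]

slow=0 fast=1: a[fast]=1=a[slow] dup, fast++
slow=0 fast=2: a[fast]=3≠a[slow]=1 write a[1]=3, slow++,fast++
slow=1 fast=3: a[fast]=4≠a[slow]=3 write a[2]=4, slow++,fast++
slow=2 fast=4: a[fast]=5≠a[slow]=4 write a[3]=5, slow++,fast++
slow=3 fast=5: a[fast]=5=a[slow] dup, fast++
slow=3 fast=6: a[fast]=7≠a[slow]=5 write a[4]=7, slow++,fast++
slow=4 fast=7: a[fast]=7=a[slow] dup, fast++
slow=4 fast=8: a[fast]=7=a[slow] dup, fast++
slow=4 fast=9: a[fast]=9≠a[slow]=7 write a[5]=9, slow++,fast++
slow=5 fast=10: a[fast]=9=a[slow] dup, fast++
slow=5 fast=11: a[fast]=10≠a[slow]=9 write a[6]=10, slow++,fast++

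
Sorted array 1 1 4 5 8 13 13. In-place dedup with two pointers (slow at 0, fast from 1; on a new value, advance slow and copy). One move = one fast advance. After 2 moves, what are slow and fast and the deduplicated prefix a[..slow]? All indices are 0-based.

(s=0,f=1) a[fast]=1=a[slow] dup → fast++
(s=0,f=2) a[fast]=4≠a[slow]=1 write a[1]=4 → slow++,fast++

slow=1, fast=3, prefix=[1, 4]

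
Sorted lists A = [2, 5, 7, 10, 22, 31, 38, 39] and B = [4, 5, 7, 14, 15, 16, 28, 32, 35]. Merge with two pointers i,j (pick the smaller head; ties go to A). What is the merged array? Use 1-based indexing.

i=1 j=1: A[i]=2<=B[j]=4 take 2, i++
i=2 j=1: A[i]=5>B[j]=4 take 4, j++
i=2 j=2: A[i]=5<=B[j]=5 take 5, i++
i=3 j=2: A[i]=7>B[j]=5 take 5, j++
i=3 j=3: A[i]=7<=B[j]=7 take 7, i++
i=4 j=3: A[i]=10>B[j]=7 take 7, j++
i=4 j=4: A[i]=10<=B[j]=14 take 10, i++
i=5 j=4: A[i]=22>B[j]=14 take 14, j++
i=5 j=5: A[i]=22>B[j]=15 take 15, j++
i=5 j=6: A[i]=22>B[j]=16 take 16, j++
i=5 j=7: A[i]=22<=B[j]=28 take 22, i++
i=6 j=7: A[i]=31>B[j]=28 take 28, j++
i=6 j=8: A[i]=31<=B[j]=32 take 31, i++
i=7 j=8: A[i]=38>B[j]=32 take 32, j++
i=7 j=9: A[i]=38>B[j]=35 take 35, j++
i=7 j=10: B done, take A[i]=38, i++
i=8 j=10: B done, take A[i]=39, i++

[2, 4, 5, 5, 7, 7, 10, 14, 15, 16, 22, 28, 31, 32, 35, 38, 39]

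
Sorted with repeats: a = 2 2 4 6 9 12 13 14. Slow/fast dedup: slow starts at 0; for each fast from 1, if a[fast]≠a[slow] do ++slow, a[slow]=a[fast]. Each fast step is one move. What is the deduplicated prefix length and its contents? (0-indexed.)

length 7; prefix = [2, 4, 6, 9, 12, 13, 14]

(s=0,f=1) a[fast]=2=a[slow] dup → fast++
(s=0,f=2) a[fast]=4≠a[slow]=2 write a[1]=4 → slow++,fast++
(s=1,f=3) a[fast]=6≠a[slow]=4 write a[2]=6 → slow++,fast++
(s=2,f=4) a[fast]=9≠a[slow]=6 write a[3]=9 → slow++,fast++
(s=3,f=5) a[fast]=12≠a[slow]=9 write a[4]=12 → slow++,fast++
(s=4,f=6) a[fast]=13≠a[slow]=12 write a[5]=13 → slow++,fast++
(s=5,f=7) a[fast]=14≠a[slow]=13 write a[6]=14 → slow++,fast++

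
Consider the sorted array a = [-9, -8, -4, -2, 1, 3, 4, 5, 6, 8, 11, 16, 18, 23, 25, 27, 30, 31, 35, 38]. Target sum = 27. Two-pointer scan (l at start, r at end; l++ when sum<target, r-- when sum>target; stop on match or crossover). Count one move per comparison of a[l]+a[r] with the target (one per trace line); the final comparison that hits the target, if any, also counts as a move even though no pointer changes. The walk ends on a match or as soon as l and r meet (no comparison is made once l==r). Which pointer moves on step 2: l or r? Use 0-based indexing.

l=0 r=19: -9+38=29 >27, r--
l=0 r=18: -9+35=26 <27, l++

l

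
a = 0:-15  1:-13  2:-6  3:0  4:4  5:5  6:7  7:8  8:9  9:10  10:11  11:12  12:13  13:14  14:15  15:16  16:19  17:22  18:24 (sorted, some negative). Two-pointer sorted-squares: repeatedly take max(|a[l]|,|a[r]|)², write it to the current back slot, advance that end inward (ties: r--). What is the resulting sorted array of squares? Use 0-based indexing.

[0, 16, 25, 36, 49, 64, 81, 100, 121, 144, 169, 169, 196, 225, 225, 256, 361, 484, 576]

l=0 r=18: |-15|<=|24| out[18]=576, r--
l=0 r=17: |-15|<=|22| out[17]=484, r--
l=0 r=16: |-15|<=|19| out[16]=361, r--
l=0 r=15: |-15|<=|16| out[15]=256, r--
l=0 r=14: |-15|<=|15| out[14]=225, r--
l=0 r=13: |-15|>|14| out[13]=225, l++
l=1 r=13: |-13|<=|14| out[12]=196, r--
l=1 r=12: |-13|<=|13| out[11]=169, r--
l=1 r=11: |-13|>|12| out[10]=169, l++
l=2 r=11: |-6|<=|12| out[9]=144, r--
l=2 r=10: |-6|<=|11| out[8]=121, r--
l=2 r=9: |-6|<=|10| out[7]=100, r--
l=2 r=8: |-6|<=|9| out[6]=81, r--
l=2 r=7: |-6|<=|8| out[5]=64, r--
l=2 r=6: |-6|<=|7| out[4]=49, r--
l=2 r=5: |-6|>|5| out[3]=36, l++
l=3 r=5: |0|<=|5| out[2]=25, r--
l=3 r=4: |0|<=|4| out[1]=16, r--
l=3 r=3: |0|<=|0| out[0]=0, r--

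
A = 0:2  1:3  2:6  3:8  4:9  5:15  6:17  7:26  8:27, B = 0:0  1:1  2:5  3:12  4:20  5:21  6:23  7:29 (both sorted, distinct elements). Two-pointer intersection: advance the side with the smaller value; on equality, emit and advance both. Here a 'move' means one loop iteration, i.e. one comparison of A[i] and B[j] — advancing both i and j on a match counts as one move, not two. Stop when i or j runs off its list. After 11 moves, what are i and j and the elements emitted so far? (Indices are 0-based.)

i=7, j=4, emitted=[]

i=0 j=0: 2>0, j++
i=0 j=1: 2>1, j++
i=0 j=2: 2<5, i++
i=1 j=2: 3<5, i++
i=2 j=2: 6>5, j++
i=2 j=3: 6<12, i++
i=3 j=3: 8<12, i++
i=4 j=3: 9<12, i++
i=5 j=3: 15>12, j++
i=5 j=4: 15<20, i++
i=6 j=4: 17<20, i++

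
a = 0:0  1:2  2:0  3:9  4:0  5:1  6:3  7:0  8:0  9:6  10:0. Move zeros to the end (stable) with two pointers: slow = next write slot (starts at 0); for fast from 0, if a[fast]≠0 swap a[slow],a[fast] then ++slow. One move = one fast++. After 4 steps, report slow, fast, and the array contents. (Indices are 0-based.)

(s=0,f=0) a[fast]=0 → fast++
(s=0,f=1) a[fast]=2≠0 swap→a[0]=2 → slow++,fast++
(s=1,f=2) a[fast]=0 → fast++
(s=1,f=3) a[fast]=9≠0 swap→a[1]=9 → slow++,fast++

slow=2, fast=4, a=[2, 9, 0, 0, 0, 1, 3, 0, 0, 6, 0]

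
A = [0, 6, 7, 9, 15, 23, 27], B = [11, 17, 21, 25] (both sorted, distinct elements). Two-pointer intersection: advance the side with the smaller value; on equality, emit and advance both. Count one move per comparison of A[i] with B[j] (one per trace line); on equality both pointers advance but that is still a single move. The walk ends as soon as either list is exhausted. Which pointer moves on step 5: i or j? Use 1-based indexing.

i=1 j=1: 0<11, i++
i=2 j=1: 6<11, i++
i=3 j=1: 7<11, i++
i=4 j=1: 9<11, i++
i=5 j=1: 15>11, j++

j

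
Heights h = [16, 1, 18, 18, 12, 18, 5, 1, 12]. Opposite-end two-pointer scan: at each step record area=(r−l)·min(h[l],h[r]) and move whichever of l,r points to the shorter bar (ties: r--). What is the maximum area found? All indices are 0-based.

l=0 r=8: min(16,12)*8=96 best=96 *, r--
l=0 r=7: min(16,1)*7=7 best=96, r--
l=0 r=6: min(16,5)*6=30 best=96, r--
l=0 r=5: min(16,18)*5=80 best=96, l++
l=1 r=5: min(1,18)*4=4 best=96, l++
l=2 r=5: min(18,18)*3=54 best=96, r--
l=2 r=4: min(18,12)*2=24 best=96, r--
l=2 r=3: min(18,18)*1=18 best=96, r--

max area = 96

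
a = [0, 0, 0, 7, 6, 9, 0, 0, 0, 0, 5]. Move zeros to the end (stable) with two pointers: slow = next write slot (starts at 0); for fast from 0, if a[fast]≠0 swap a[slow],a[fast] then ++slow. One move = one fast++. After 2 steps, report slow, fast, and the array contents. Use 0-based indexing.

slow=0, fast=2, a=[0, 0, 0, 7, 6, 9, 0, 0, 0, 0, 5]

(s=0,f=0) a[fast]=0 → fast++
(s=0,f=1) a[fast]=0 → fast++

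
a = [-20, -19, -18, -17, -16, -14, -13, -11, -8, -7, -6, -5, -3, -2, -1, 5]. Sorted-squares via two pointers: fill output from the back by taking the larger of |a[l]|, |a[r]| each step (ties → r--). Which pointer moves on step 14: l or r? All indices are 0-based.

l

l=0 r=15: |-20|>|5| out[15]=400, l++
l=1 r=15: |-19|>|5| out[14]=361, l++
l=2 r=15: |-18|>|5| out[13]=324, l++
l=3 r=15: |-17|>|5| out[12]=289, l++
l=4 r=15: |-16|>|5| out[11]=256, l++
l=5 r=15: |-14|>|5| out[10]=196, l++
l=6 r=15: |-13|>|5| out[9]=169, l++
l=7 r=15: |-11|>|5| out[8]=121, l++
l=8 r=15: |-8|>|5| out[7]=64, l++
l=9 r=15: |-7|>|5| out[6]=49, l++
l=10 r=15: |-6|>|5| out[5]=36, l++
l=11 r=15: |-5|<=|5| out[4]=25, r--
l=11 r=14: |-5|>|-1| out[3]=25, l++
l=12 r=14: |-3|>|-1| out[2]=9, l++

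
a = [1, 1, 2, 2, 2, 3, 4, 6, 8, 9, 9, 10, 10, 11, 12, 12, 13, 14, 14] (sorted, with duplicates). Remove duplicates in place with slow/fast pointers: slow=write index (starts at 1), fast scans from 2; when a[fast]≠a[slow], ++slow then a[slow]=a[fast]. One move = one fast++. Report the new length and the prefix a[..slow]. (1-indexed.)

(s=1,f=2) a[fast]=1=a[slow] dup → fast++
(s=1,f=3) a[fast]=2≠a[slow]=1 write a[2]=2 → slow++,fast++
(s=2,f=4) a[fast]=2=a[slow] dup → fast++
(s=2,f=5) a[fast]=2=a[slow] dup → fast++
(s=2,f=6) a[fast]=3≠a[slow]=2 write a[3]=3 → slow++,fast++
(s=3,f=7) a[fast]=4≠a[slow]=3 write a[4]=4 → slow++,fast++
(s=4,f=8) a[fast]=6≠a[slow]=4 write a[5]=6 → slow++,fast++
(s=5,f=9) a[fast]=8≠a[slow]=6 write a[6]=8 → slow++,fast++
(s=6,f=10) a[fast]=9≠a[slow]=8 write a[7]=9 → slow++,fast++
(s=7,f=11) a[fast]=9=a[slow] dup → fast++
(s=7,f=12) a[fast]=10≠a[slow]=9 write a[8]=10 → slow++,fast++
(s=8,f=13) a[fast]=10=a[slow] dup → fast++
(s=8,f=14) a[fast]=11≠a[slow]=10 write a[9]=11 → slow++,fast++
(s=9,f=15) a[fast]=12≠a[slow]=11 write a[10]=12 → slow++,fast++
(s=10,f=16) a[fast]=12=a[slow] dup → fast++
(s=10,f=17) a[fast]=13≠a[slow]=12 write a[11]=13 → slow++,fast++
(s=11,f=18) a[fast]=14≠a[slow]=13 write a[12]=14 → slow++,fast++
(s=12,f=19) a[fast]=14=a[slow] dup → fast++

length 12; prefix = [1, 2, 3, 4, 6, 8, 9, 10, 11, 12, 13, 14]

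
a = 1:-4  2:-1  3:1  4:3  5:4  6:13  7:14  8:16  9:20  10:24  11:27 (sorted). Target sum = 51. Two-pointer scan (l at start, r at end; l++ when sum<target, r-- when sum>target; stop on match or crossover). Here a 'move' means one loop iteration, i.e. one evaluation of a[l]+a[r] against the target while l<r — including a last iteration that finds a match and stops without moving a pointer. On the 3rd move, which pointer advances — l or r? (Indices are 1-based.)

l

[1,11] -4+27=23 <51 → l++
[2,11] -1+27=26 <51 → l++
[3,11] 1+27=28 <51 → l++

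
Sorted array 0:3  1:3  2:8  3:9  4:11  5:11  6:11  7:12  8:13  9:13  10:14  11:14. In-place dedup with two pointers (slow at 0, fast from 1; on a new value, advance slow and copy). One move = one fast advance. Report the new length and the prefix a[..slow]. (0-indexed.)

length 7; prefix = [3, 8, 9, 11, 12, 13, 14]

(s=0,f=1) a[fast]=3=a[slow] dup → fast++
(s=0,f=2) a[fast]=8≠a[slow]=3 write a[1]=8 → slow++,fast++
(s=1,f=3) a[fast]=9≠a[slow]=8 write a[2]=9 → slow++,fast++
(s=2,f=4) a[fast]=11≠a[slow]=9 write a[3]=11 → slow++,fast++
(s=3,f=5) a[fast]=11=a[slow] dup → fast++
(s=3,f=6) a[fast]=11=a[slow] dup → fast++
(s=3,f=7) a[fast]=12≠a[slow]=11 write a[4]=12 → slow++,fast++
(s=4,f=8) a[fast]=13≠a[slow]=12 write a[5]=13 → slow++,fast++
(s=5,f=9) a[fast]=13=a[slow] dup → fast++
(s=5,f=10) a[fast]=14≠a[slow]=13 write a[6]=14 → slow++,fast++
(s=6,f=11) a[fast]=14=a[slow] dup → fast++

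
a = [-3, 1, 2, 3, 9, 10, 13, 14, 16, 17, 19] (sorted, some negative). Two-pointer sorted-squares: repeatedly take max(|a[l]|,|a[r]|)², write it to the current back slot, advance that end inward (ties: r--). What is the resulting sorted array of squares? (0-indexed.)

[0,10] |-3|<=|19| out[10]=361 → r--
[0,9] |-3|<=|17| out[9]=289 → r--
[0,8] |-3|<=|16| out[8]=256 → r--
[0,7] |-3|<=|14| out[7]=196 → r--
[0,6] |-3|<=|13| out[6]=169 → r--
[0,5] |-3|<=|10| out[5]=100 → r--
[0,4] |-3|<=|9| out[4]=81 → r--
[0,3] |-3|<=|3| out[3]=9 → r--
[0,2] |-3|>|2| out[2]=9 → l++
[1,2] |1|<=|2| out[1]=4 → r--
[1,1] |1|<=|1| out[0]=1 → r--

[1, 4, 9, 9, 81, 100, 169, 196, 256, 289, 361]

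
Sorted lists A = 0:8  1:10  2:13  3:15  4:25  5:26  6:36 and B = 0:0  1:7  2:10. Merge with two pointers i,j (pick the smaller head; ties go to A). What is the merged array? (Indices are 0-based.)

[0, 7, 8, 10, 10, 13, 15, 25, 26, 36]

[i=0,j=0] A[i]=8>B[j]=0 take 0 → j++
[i=0,j=1] A[i]=8>B[j]=7 take 7 → j++
[i=0,j=2] A[i]=8<=B[j]=10 take 8 → i++
[i=1,j=2] A[i]=10<=B[j]=10 take 10 → i++
[i=2,j=2] A[i]=13>B[j]=10 take 10 → j++
[i=2,j=3] B done, take A[i]=13 → i++
[i=3,j=3] B done, take A[i]=15 → i++
[i=4,j=3] B done, take A[i]=25 → i++
[i=5,j=3] B done, take A[i]=26 → i++
[i=6,j=3] B done, take A[i]=36 → i++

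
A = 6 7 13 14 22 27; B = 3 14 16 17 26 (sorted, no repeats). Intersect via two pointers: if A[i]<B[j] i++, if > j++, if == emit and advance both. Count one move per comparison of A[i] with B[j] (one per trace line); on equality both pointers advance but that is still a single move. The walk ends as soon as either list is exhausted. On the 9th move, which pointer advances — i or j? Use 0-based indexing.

j

i=0 j=0: 6>3, j++
i=0 j=1: 6<14, i++
i=1 j=1: 7<14, i++
i=2 j=1: 13<14, i++
i=3 j=1: 14==14 emit, i++,j++
i=4 j=2: 22>16, j++
i=4 j=3: 22>17, j++
i=4 j=4: 22<26, i++
i=5 j=4: 27>26, j++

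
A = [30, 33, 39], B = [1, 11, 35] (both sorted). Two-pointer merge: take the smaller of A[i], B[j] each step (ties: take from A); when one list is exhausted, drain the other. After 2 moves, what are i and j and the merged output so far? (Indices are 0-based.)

[i=0,j=0] A[i]=30>B[j]=1 take 1 → j++
[i=0,j=1] A[i]=30>B[j]=11 take 11 → j++

i=0, j=2, merged so far=[1, 11]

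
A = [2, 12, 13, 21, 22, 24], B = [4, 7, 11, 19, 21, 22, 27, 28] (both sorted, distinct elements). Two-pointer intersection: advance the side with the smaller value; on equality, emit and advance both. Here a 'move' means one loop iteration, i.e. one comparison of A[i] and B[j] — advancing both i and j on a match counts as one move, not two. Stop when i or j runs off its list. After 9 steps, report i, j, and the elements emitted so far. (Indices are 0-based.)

i=5, j=6, emitted=[21, 22]

[i=0,j=0] 2<4 → i++
[i=1,j=0] 12>4 → j++
[i=1,j=1] 12>7 → j++
[i=1,j=2] 12>11 → j++
[i=1,j=3] 12<19 → i++
[i=2,j=3] 13<19 → i++
[i=3,j=3] 21>19 → j++
[i=3,j=4] 21==21 emit → i++,j++
[i=4,j=5] 22==22 emit → i++,j++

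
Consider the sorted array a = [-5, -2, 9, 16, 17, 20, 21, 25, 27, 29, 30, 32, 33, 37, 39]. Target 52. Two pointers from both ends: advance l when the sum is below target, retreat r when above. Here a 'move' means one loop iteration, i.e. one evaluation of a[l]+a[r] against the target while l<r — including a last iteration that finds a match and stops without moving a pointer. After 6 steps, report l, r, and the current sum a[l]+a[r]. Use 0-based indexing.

l=4, r=12, sum=50

[0,14] -5+39=34 <52 → l++
[1,14] -2+39=37 <52 → l++
[2,14] 9+39=48 <52 → l++
[3,14] 16+39=55 >52 → r--
[3,13] 16+37=53 >52 → r--
[3,12] 16+33=49 <52 → l++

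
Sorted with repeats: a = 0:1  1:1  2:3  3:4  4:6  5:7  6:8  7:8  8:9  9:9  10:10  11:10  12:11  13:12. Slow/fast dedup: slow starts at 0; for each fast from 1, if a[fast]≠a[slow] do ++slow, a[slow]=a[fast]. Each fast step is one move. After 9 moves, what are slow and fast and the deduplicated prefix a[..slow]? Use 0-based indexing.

slow=0 fast=1: a[fast]=1=a[slow] dup, fast++
slow=0 fast=2: a[fast]=3≠a[slow]=1 write a[1]=3, slow++,fast++
slow=1 fast=3: a[fast]=4≠a[slow]=3 write a[2]=4, slow++,fast++
slow=2 fast=4: a[fast]=6≠a[slow]=4 write a[3]=6, slow++,fast++
slow=3 fast=5: a[fast]=7≠a[slow]=6 write a[4]=7, slow++,fast++
slow=4 fast=6: a[fast]=8≠a[slow]=7 write a[5]=8, slow++,fast++
slow=5 fast=7: a[fast]=8=a[slow] dup, fast++
slow=5 fast=8: a[fast]=9≠a[slow]=8 write a[6]=9, slow++,fast++
slow=6 fast=9: a[fast]=9=a[slow] dup, fast++

slow=6, fast=10, prefix=[1, 3, 4, 6, 7, 8, 9]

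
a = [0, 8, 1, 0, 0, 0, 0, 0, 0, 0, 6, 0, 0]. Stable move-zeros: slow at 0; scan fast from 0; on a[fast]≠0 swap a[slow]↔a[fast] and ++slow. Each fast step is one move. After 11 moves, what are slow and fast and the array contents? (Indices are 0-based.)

slow=3, fast=11, a=[8, 1, 6, 0, 0, 0, 0, 0, 0, 0, 0, 0, 0]

slow=0 fast=0: a[fast]=0, fast++
slow=0 fast=1: a[fast]=8≠0 swap→a[0]=8, slow++,fast++
slow=1 fast=2: a[fast]=1≠0 swap→a[1]=1, slow++,fast++
slow=2 fast=3: a[fast]=0, fast++
slow=2 fast=4: a[fast]=0, fast++
slow=2 fast=5: a[fast]=0, fast++
slow=2 fast=6: a[fast]=0, fast++
slow=2 fast=7: a[fast]=0, fast++
slow=2 fast=8: a[fast]=0, fast++
slow=2 fast=9: a[fast]=0, fast++
slow=2 fast=10: a[fast]=6≠0 swap→a[2]=6, slow++,fast++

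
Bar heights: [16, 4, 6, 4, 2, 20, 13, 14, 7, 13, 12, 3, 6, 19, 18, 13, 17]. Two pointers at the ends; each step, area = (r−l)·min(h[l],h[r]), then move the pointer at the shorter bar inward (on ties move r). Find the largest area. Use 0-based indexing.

l=0 r=16: min(16,17)*16=256 best=256 *, l++
l=1 r=16: min(4,17)*15=60 best=256, l++
l=2 r=16: min(6,17)*14=84 best=256, l++
l=3 r=16: min(4,17)*13=52 best=256, l++
l=4 r=16: min(2,17)*12=24 best=256, l++
l=5 r=16: min(20,17)*11=187 best=256, r--
l=5 r=15: min(20,13)*10=130 best=256, r--
l=5 r=14: min(20,18)*9=162 best=256, r--
l=5 r=13: min(20,19)*8=152 best=256, r--
l=5 r=12: min(20,6)*7=42 best=256, r--
l=5 r=11: min(20,3)*6=18 best=256, r--
l=5 r=10: min(20,12)*5=60 best=256, r--
l=5 r=9: min(20,13)*4=52 best=256, r--
l=5 r=8: min(20,7)*3=21 best=256, r--
l=5 r=7: min(20,14)*2=28 best=256, r--
l=5 r=6: min(20,13)*1=13 best=256, r--

max area = 256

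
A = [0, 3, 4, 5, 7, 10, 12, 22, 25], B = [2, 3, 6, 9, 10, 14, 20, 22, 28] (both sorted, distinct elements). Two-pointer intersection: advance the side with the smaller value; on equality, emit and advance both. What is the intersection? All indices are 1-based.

intersection = [3, 10, 22]

[i=1,j=1] 0<2 → i++
[i=2,j=1] 3>2 → j++
[i=2,j=2] 3==3 emit → i++,j++
[i=3,j=3] 4<6 → i++
[i=4,j=3] 5<6 → i++
[i=5,j=3] 7>6 → j++
[i=5,j=4] 7<9 → i++
[i=6,j=4] 10>9 → j++
[i=6,j=5] 10==10 emit → i++,j++
[i=7,j=6] 12<14 → i++
[i=8,j=6] 22>14 → j++
[i=8,j=7] 22>20 → j++
[i=8,j=8] 22==22 emit → i++,j++
[i=9,j=9] 25<28 → i++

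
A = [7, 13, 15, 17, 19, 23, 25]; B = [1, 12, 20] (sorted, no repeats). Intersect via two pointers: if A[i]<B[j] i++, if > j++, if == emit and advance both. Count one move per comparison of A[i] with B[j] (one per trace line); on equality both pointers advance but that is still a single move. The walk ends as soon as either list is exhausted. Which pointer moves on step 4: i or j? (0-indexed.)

i=0 j=0: 7>1, j++
i=0 j=1: 7<12, i++
i=1 j=1: 13>12, j++
i=1 j=2: 13<20, i++

i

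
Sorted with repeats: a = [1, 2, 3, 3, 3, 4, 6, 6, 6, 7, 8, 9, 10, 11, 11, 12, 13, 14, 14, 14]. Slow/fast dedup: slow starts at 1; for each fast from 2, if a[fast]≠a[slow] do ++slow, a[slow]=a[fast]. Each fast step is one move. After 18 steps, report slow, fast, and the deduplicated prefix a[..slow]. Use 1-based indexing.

(s=1,f=2) a[fast]=2≠a[slow]=1 write a[2]=2 → slow++,fast++
(s=2,f=3) a[fast]=3≠a[slow]=2 write a[3]=3 → slow++,fast++
(s=3,f=4) a[fast]=3=a[slow] dup → fast++
(s=3,f=5) a[fast]=3=a[slow] dup → fast++
(s=3,f=6) a[fast]=4≠a[slow]=3 write a[4]=4 → slow++,fast++
(s=4,f=7) a[fast]=6≠a[slow]=4 write a[5]=6 → slow++,fast++
(s=5,f=8) a[fast]=6=a[slow] dup → fast++
(s=5,f=9) a[fast]=6=a[slow] dup → fast++
(s=5,f=10) a[fast]=7≠a[slow]=6 write a[6]=7 → slow++,fast++
(s=6,f=11) a[fast]=8≠a[slow]=7 write a[7]=8 → slow++,fast++
(s=7,f=12) a[fast]=9≠a[slow]=8 write a[8]=9 → slow++,fast++
(s=8,f=13) a[fast]=10≠a[slow]=9 write a[9]=10 → slow++,fast++
(s=9,f=14) a[fast]=11≠a[slow]=10 write a[10]=11 → slow++,fast++
(s=10,f=15) a[fast]=11=a[slow] dup → fast++
(s=10,f=16) a[fast]=12≠a[slow]=11 write a[11]=12 → slow++,fast++
(s=11,f=17) a[fast]=13≠a[slow]=12 write a[12]=13 → slow++,fast++
(s=12,f=18) a[fast]=14≠a[slow]=13 write a[13]=14 → slow++,fast++
(s=13,f=19) a[fast]=14=a[slow] dup → fast++

slow=13, fast=20, prefix=[1, 2, 3, 4, 6, 7, 8, 9, 10, 11, 12, 13, 14]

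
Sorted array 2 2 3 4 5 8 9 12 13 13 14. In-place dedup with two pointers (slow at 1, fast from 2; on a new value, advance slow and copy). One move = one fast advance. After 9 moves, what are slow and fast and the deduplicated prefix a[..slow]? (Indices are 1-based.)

slow=1 fast=2: a[fast]=2=a[slow] dup, fast++
slow=1 fast=3: a[fast]=3≠a[slow]=2 write a[2]=3, slow++,fast++
slow=2 fast=4: a[fast]=4≠a[slow]=3 write a[3]=4, slow++,fast++
slow=3 fast=5: a[fast]=5≠a[slow]=4 write a[4]=5, slow++,fast++
slow=4 fast=6: a[fast]=8≠a[slow]=5 write a[5]=8, slow++,fast++
slow=5 fast=7: a[fast]=9≠a[slow]=8 write a[6]=9, slow++,fast++
slow=6 fast=8: a[fast]=12≠a[slow]=9 write a[7]=12, slow++,fast++
slow=7 fast=9: a[fast]=13≠a[slow]=12 write a[8]=13, slow++,fast++
slow=8 fast=10: a[fast]=13=a[slow] dup, fast++

slow=8, fast=11, prefix=[2, 3, 4, 5, 8, 9, 12, 13]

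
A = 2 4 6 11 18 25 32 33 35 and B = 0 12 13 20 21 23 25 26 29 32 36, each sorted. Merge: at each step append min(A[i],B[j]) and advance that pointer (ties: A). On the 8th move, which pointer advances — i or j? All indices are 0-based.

i

i=0 j=0: A[i]=2>B[j]=0 take 0, j++
i=0 j=1: A[i]=2<=B[j]=12 take 2, i++
i=1 j=1: A[i]=4<=B[j]=12 take 4, i++
i=2 j=1: A[i]=6<=B[j]=12 take 6, i++
i=3 j=1: A[i]=11<=B[j]=12 take 11, i++
i=4 j=1: A[i]=18>B[j]=12 take 12, j++
i=4 j=2: A[i]=18>B[j]=13 take 13, j++
i=4 j=3: A[i]=18<=B[j]=20 take 18, i++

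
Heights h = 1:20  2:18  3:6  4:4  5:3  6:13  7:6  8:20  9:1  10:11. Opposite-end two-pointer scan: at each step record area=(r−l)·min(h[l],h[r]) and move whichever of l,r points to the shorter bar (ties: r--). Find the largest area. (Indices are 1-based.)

max area = 140

[1,10] min(20,11)*9=99 best=99 * → r--
[1,9] min(20,1)*8=8 best=99 → r--
[1,8] min(20,20)*7=140 best=140 * → r--
[1,7] min(20,6)*6=36 best=140 → r--
[1,6] min(20,13)*5=65 best=140 → r--
[1,5] min(20,3)*4=12 best=140 → r--
[1,4] min(20,4)*3=12 best=140 → r--
[1,3] min(20,6)*2=12 best=140 → r--
[1,2] min(20,18)*1=18 best=140 → r--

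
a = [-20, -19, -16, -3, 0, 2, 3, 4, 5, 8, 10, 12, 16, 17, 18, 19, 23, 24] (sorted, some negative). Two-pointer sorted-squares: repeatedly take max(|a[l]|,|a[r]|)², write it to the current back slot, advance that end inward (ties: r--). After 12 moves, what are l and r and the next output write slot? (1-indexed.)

l=1 r=18: |-20|<=|24| out[18]=576, r--
l=1 r=17: |-20|<=|23| out[17]=529, r--
l=1 r=16: |-20|>|19| out[16]=400, l++
l=2 r=16: |-19|<=|19| out[15]=361, r--
l=2 r=15: |-19|>|18| out[14]=361, l++
l=3 r=15: |-16|<=|18| out[13]=324, r--
l=3 r=14: |-16|<=|17| out[12]=289, r--
l=3 r=13: |-16|<=|16| out[11]=256, r--
l=3 r=12: |-16|>|12| out[10]=256, l++
l=4 r=12: |-3|<=|12| out[9]=144, r--
l=4 r=11: |-3|<=|10| out[8]=100, r--
l=4 r=10: |-3|<=|8| out[7]=64, r--

l=4, r=9, next write slot=6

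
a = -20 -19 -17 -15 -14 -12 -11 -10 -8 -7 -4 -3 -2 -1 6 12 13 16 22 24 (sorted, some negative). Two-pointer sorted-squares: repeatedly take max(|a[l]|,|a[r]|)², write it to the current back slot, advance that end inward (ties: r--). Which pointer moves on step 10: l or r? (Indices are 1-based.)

l=1 r=20: |-20|<=|24| out[20]=576, r--
l=1 r=19: |-20|<=|22| out[19]=484, r--
l=1 r=18: |-20|>|16| out[18]=400, l++
l=2 r=18: |-19|>|16| out[17]=361, l++
l=3 r=18: |-17|>|16| out[16]=289, l++
l=4 r=18: |-15|<=|16| out[15]=256, r--
l=4 r=17: |-15|>|13| out[14]=225, l++
l=5 r=17: |-14|>|13| out[13]=196, l++
l=6 r=17: |-12|<=|13| out[12]=169, r--
l=6 r=16: |-12|<=|12| out[11]=144, r--

r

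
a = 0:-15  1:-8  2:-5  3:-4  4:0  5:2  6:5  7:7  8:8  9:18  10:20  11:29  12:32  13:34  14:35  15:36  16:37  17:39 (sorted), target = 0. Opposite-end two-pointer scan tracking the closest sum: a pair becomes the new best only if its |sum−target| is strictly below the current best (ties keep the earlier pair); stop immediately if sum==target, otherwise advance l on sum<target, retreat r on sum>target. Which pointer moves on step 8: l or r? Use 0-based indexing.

r

[0,17] -15+39=24 d=24 * → r--
[0,16] -15+37=22 d=22 * → r--
[0,15] -15+36=21 d=21 * → r--
[0,14] -15+35=20 d=20 * → r--
[0,13] -15+34=19 d=19 * → r--
[0,12] -15+32=17 d=17 * → r--
[0,11] -15+29=14 d=14 * → r--
[0,10] -15+20=5 d=5 * → r--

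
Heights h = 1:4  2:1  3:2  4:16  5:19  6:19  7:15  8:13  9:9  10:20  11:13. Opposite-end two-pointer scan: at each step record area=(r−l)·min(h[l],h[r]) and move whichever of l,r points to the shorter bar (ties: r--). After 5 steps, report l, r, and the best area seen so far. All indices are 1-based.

l=1 r=11: min(4,13)*10=40 best=40 *, l++
l=2 r=11: min(1,13)*9=9 best=40, l++
l=3 r=11: min(2,13)*8=16 best=40, l++
l=4 r=11: min(16,13)*7=91 best=91 *, r--
l=4 r=10: min(16,20)*6=96 best=96 *, l++

l=5, r=10, best area=96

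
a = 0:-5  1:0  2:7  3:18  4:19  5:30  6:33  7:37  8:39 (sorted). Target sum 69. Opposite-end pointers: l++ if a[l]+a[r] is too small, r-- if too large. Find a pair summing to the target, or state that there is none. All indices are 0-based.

(30, 39)

[0,8] -5+39=34 <69 → l++
[1,8] 0+39=39 <69 → l++
[2,8] 7+39=46 <69 → l++
[3,8] 18+39=57 <69 → l++
[4,8] 19+39=58 <69 → l++
[5,8] 30+39=69 → found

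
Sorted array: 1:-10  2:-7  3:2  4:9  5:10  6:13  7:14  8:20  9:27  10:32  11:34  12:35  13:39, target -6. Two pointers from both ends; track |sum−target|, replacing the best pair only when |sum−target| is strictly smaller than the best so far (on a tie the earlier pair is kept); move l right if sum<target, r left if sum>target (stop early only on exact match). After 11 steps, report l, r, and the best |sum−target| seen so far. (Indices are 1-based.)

l=1 r=13: -10+39=29 d=35 *, r--
l=1 r=12: -10+35=25 d=31 *, r--
l=1 r=11: -10+34=24 d=30 *, r--
l=1 r=10: -10+32=22 d=28 *, r--
l=1 r=9: -10+27=17 d=23 *, r--
l=1 r=8: -10+20=10 d=16 *, r--
l=1 r=7: -10+14=4 d=10 *, r--
l=1 r=6: -10+13=3 d=9 *, r--
l=1 r=5: -10+10=0 d=6 *, r--
l=1 r=4: -10+9=-1 d=5 *, r--
l=1 r=3: -10+2=-8 d=2 *, l++

l=2, r=3, best |Δ|=2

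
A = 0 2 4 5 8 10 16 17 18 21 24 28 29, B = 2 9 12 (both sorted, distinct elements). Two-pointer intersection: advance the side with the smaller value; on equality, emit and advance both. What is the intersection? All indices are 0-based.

intersection = [2]

i=0 j=0: 0<2, i++
i=1 j=0: 2==2 emit, i++,j++
i=2 j=1: 4<9, i++
i=3 j=1: 5<9, i++
i=4 j=1: 8<9, i++
i=5 j=1: 10>9, j++
i=5 j=2: 10<12, i++
i=6 j=2: 16>12, j++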